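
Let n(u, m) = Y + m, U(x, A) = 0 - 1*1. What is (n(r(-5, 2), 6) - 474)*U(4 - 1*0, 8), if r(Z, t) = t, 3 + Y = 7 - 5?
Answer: 469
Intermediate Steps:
Y = -1 (Y = -3 + (7 - 5) = -3 + 2 = -1)
U(x, A) = -1 (U(x, A) = 0 - 1 = -1)
n(u, m) = -1 + m
(n(r(-5, 2), 6) - 474)*U(4 - 1*0, 8) = ((-1 + 6) - 474)*(-1) = (5 - 474)*(-1) = -469*(-1) = 469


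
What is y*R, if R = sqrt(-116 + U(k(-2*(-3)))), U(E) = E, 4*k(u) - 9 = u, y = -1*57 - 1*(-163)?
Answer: 53*I*sqrt(449) ≈ 1123.1*I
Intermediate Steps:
y = 106 (y = -57 + 163 = 106)
k(u) = 9/4 + u/4
R = I*sqrt(449)/2 (R = sqrt(-116 + (9/4 + (-2*(-3))/4)) = sqrt(-116 + (9/4 + (1/4)*6)) = sqrt(-116 + (9/4 + 3/2)) = sqrt(-116 + 15/4) = sqrt(-449/4) = I*sqrt(449)/2 ≈ 10.595*I)
y*R = 106*(I*sqrt(449)/2) = 53*I*sqrt(449)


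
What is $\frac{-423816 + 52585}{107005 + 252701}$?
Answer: $- \frac{371231}{359706} \approx -1.032$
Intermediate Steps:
$\frac{-423816 + 52585}{107005 + 252701} = - \frac{371231}{359706}$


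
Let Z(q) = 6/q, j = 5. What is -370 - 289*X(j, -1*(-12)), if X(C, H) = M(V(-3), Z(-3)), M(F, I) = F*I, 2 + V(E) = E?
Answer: -3260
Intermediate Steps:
V(E) = -2 + E
X(C, H) = 10 (X(C, H) = (-2 - 3)*(6/(-3)) = -30*(-1)/3 = -5*(-2) = 10)
-370 - 289*X(j, -1*(-12)) = -370 - 289*10 = -370 - 2890 = -3260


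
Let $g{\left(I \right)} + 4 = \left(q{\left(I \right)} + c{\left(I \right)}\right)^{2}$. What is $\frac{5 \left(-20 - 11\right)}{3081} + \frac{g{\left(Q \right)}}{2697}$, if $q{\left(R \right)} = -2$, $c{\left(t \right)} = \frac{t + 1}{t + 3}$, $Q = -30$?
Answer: $- \frac{3583978}{69627519} \approx -0.051474$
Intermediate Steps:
$c{\left(t \right)} = \frac{1 + t}{3 + t}$
$g{\left(I \right)} = -4 + \left(-2 + \frac{1 + I}{3 + I}\right)^{2}$
$\frac{5 \left(-20 - 11\right)}{3081} + \frac{g{\left(Q \right)}}{2697} = \frac{5 \left(-20 - 11\right)}{3081} + \frac{-4 + \frac{\left(-5 - -30\right)^{2}}{\left(3 - 30\right)^{2}}}{2697} = 5 \left(-31\right) \frac{1}{3081} + \left(-4 + \frac{\left(-5 + 30\right)^{2}}{729}\right) \frac{1}{2697} = \left(-155\right) \frac{1}{3081} + \left(-4 + 25^{2} \cdot \frac{1}{729}\right) \frac{1}{2697} = - \frac{155}{3081} + \left(-4 + 625 \cdot \frac{1}{729}\right) \frac{1}{2697} = - \frac{155}{3081} + \left(-4 + \frac{625}{729}\right) \frac{1}{2697} = - \frac{155}{3081} - \frac{79}{67797} = - \frac{3583978}{69627519}$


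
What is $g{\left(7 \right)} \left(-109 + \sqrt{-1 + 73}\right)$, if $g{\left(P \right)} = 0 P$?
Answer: $0$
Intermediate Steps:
$g{\left(P \right)} = 0$
$g{\left(7 \right)} \left(-109 + \sqrt{-1 + 73}\right) = 0 \left(-109 + \sqrt{-1 + 73}\right) = 0 \left(-109 + \sqrt{72}\right) = 0 \left(-109 + 6 \sqrt{2}\right) = 0$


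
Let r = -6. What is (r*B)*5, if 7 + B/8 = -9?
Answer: 3840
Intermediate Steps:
B = -128 (B = -56 + 8*(-9) = -56 - 72 = -128)
(r*B)*5 = -6*(-128)*5 = 768*5 = 3840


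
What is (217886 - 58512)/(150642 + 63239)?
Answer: 159374/213881 ≈ 0.74515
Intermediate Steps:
(217886 - 58512)/(150642 + 63239) = 159374/213881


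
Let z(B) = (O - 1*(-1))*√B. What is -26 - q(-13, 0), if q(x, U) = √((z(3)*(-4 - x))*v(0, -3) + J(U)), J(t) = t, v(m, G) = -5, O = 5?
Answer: -26 - 3*I*3^(¾)*√10 ≈ -26.0 - 21.625*I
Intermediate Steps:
z(B) = 6*√B (z(B) = (5 - 1*(-1))*√B = (5 + 1)*√B = 6*√B)
q(x, U) = √(U - 30*√3*(-4 - x)) (q(x, U) = √(((6*√3)*(-4 - x))*(-5) + U) = √((6*√3*(-4 - x))*(-5) + U) = √(-30*√3*(-4 - x) + U) = √(U - 30*√3*(-4 - x)))
-26 - q(-13, 0) = -26 - √(0 + 120*√3 + 30*(-13)*√3) = -26 - √(0 + 120*√3 - 390*√3) = -26 - √(-270*√3) = -26 - 3*I*3^(¼)*√30 = -26 - 3*I*3^(¾)*√10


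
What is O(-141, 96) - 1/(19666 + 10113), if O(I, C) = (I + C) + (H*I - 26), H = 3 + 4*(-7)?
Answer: 102856665/29779 ≈ 3454.0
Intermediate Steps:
H = -25 (H = 3 - 28 = -25)
O(I, C) = -26 + C - 24*I (O(I, C) = (I + C) + (-25*I - 26) = (C + I) + (-26 - 25*I) = -26 + C - 24*I)
O(-141, 96) - 1/(19666 + 10113) = (-26 + 96 - 24*(-141)) - 1/(19666 + 10113) = (-26 + 96 + 3384) - 1/29779 = 3454 - 1*1/29779 = 3454 - 1/29779 = 102856665/29779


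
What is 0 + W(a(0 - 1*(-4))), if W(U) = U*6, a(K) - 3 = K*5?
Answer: 138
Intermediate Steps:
a(K) = 3 + 5*K (a(K) = 3 + K*5 = 3 + 5*K)
W(U) = 6*U
0 + W(a(0 - 1*(-4))) = 0 + 6*(3 + 5*(0 - 1*(-4))) = 0 + 6*(3 + 5*(0 + 4)) = 0 + 6*(3 + 5*4) = 0 + 6*(3 + 20) = 0 + 6*23 = 0 + 138 = 138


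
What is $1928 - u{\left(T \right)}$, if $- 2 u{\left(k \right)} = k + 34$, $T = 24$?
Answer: $1957$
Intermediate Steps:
$u{\left(k \right)} = -17 - \frac{k}{2}$ ($u{\left(k \right)} = - \frac{k + 34}{2} = - \frac{34 + k}{2} = -17 - \frac{k}{2}$)
$1928 - u{\left(T \right)} = 1928 - \left(-17 - 12\right) = 1928 - -29 = 1928 + 29 = 1957$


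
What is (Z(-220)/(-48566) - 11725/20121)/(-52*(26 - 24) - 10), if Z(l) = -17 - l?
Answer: 81931559/15914342772 ≈ 0.0051483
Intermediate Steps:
(Z(-220)/(-48566) - 11725/20121)/(-52*(26 - 24) - 10) = ((-17 - 1*(-220))/(-48566) - 11725/20121)/(-52*(26 - 24) - 10) = ((-17 + 220)*(-1/48566) - 11725*1/20121)/(-52*2 - 10) = (203*(-1/48566) - 11725/20121)/(-104 - 10) = (-29/6938 - 11725/20121)/(-114) = -81931559/139599498*(-1/114) = 81931559/15914342772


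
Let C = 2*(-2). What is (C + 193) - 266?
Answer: -77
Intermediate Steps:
C = -4
(C + 193) - 266 = (-4 + 193) - 266 = 189 - 266 = -77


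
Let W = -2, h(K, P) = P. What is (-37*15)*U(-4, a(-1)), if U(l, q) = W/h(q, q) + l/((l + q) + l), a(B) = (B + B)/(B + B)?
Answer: 5550/7 ≈ 792.86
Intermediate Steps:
a(B) = 1 (a(B) = (2*B)/((2*B)) = (2*B)*(1/(2*B)) = 1)
U(l, q) = -2/q + l/(q + 2*l) (U(l, q) = -2/q + l/((l + q) + l) = -2/q + l/(q + 2*l))
(-37*15)*U(-4, a(-1)) = (-37*15)*((-4*(-4) - 2*1 - 4*1)/(1*(1 + 2*(-4)))) = -555*(16 - 2 - 4)/(1 - 8) = -555*10/(-7) = -555*(-1)*10/7 = -555*(-10/7) = 5550/7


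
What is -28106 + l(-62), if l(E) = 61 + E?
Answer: -28107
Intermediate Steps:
-28106 + l(-62) = -28106 + (61 - 62) = -28106 - 1 = -28107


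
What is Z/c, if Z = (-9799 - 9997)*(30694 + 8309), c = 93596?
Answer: -193025847/23399 ≈ -8249.3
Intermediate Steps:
Z = -772103388 (Z = -19796*39003 = -772103388)
Z/c = -772103388/93596 = -772103388*1/93596 = -193025847/23399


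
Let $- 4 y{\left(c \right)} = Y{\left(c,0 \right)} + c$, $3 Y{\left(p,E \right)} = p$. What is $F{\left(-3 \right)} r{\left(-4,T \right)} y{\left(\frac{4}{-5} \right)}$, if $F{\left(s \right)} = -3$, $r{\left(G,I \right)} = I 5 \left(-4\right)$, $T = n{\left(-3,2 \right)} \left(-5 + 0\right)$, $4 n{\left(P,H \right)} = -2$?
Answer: $40$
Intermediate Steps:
$n{\left(P,H \right)} = - \frac{1}{2}$ ($n{\left(P,H \right)} = \frac{1}{4} \left(-2\right) = - \frac{1}{2}$)
$Y{\left(p,E \right)} = \frac{p}{3}$
$T = \frac{5}{2}$ ($T = - \frac{-5 + 0}{2} = \left(- \frac{1}{2}\right) \left(-5\right) = \frac{5}{2} \approx 2.5$)
$r{\left(G,I \right)} = - 20 I$ ($r{\left(G,I \right)} = 5 I \left(-4\right) = - 20 I$)
$y{\left(c \right)} = - \frac{c}{3}$ ($y{\left(c \right)} = - \frac{\frac{c}{3} + c}{4} = - \frac{\frac{4}{3} c}{4} = - \frac{c}{3}$)
$F{\left(-3 \right)} r{\left(-4,T \right)} y{\left(\frac{4}{-5} \right)} = - 3 \left(\left(-20\right) \frac{5}{2}\right) \left(- \frac{4 \frac{1}{-5}}{3}\right) = \left(-3\right) \left(-50\right) \left(- \frac{4 \left(- \frac{1}{5}\right)}{3}\right) = 150 \left(\left(- \frac{1}{3}\right) \left(- \frac{4}{5}\right)\right) = 150 \cdot \frac{4}{15} = 40$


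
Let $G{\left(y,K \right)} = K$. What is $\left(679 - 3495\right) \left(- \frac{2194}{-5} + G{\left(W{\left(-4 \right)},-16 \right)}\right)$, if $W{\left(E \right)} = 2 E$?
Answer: $- \frac{5953024}{5} \approx -1.1906 \cdot 10^{6}$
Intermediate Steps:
$\left(679 - 3495\right) \left(- \frac{2194}{-5} + G{\left(W{\left(-4 \right)},-16 \right)}\right) = \left(679 - 3495\right) \left(- \frac{2194}{-5} - 16\right) = - 2816 \left(\left(-2194\right) \left(- \frac{1}{5}\right) - 16\right) = - 2816 \left(\frac{2194}{5} - 16\right) = \left(-2816\right) \frac{2114}{5} = - \frac{5953024}{5}$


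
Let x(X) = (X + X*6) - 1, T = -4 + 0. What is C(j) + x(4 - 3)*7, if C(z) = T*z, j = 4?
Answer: 26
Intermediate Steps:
T = -4
x(X) = -1 + 7*X (x(X) = (X + 6*X) - 1 = 7*X - 1 = -1 + 7*X)
C(z) = -4*z
C(j) + x(4 - 3)*7 = -4*4 + (-1 + 7*(4 - 3))*7 = -16 + (-1 + 7*1)*7 = -16 + (-1 + 7)*7 = -16 + 6*7 = -16 + 42 = 26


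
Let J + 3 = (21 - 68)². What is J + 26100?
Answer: 28306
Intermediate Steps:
J = 2206 (J = -3 + (21 - 68)² = -3 + (-47)² = -3 + 2209 = 2206)
J + 26100 = 2206 + 26100 = 28306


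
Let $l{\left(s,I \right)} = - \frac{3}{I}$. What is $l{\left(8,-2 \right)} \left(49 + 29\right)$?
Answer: $117$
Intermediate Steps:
$l{\left(8,-2 \right)} \left(49 + 29\right) = - \frac{3}{-2} \left(49 + 29\right) = \left(-3\right) \left(- \frac{1}{2}\right) 78 = \frac{3}{2} \cdot 78 = 117$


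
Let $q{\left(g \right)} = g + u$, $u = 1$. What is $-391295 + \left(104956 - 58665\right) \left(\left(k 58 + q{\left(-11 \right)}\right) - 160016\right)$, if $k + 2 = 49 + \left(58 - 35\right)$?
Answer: $-7220213401$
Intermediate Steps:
$q{\left(g \right)} = 1 + g$ ($q{\left(g \right)} = g + 1 = 1 + g$)
$k = 70$ ($k = -2 + \left(49 + \left(58 - 35\right)\right) = -2 + \left(49 + 23\right) = -2 + 72 = 70$)
$-391295 + \left(104956 - 58665\right) \left(\left(k 58 + q{\left(-11 \right)}\right) - 160016\right) = -391295 + \left(104956 - 58665\right) \left(\left(70 \cdot 58 + \left(1 - 11\right)\right) - 160016\right) = -391295 + 46291 \left(\left(4060 - 10\right) - 160016\right) = -391295 + 46291 \left(4050 - 160016\right) = -391295 + 46291 \left(-155966\right) = -391295 - 7219822106 = -7220213401$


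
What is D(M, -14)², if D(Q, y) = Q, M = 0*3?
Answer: 0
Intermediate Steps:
M = 0
D(M, -14)² = 0² = 0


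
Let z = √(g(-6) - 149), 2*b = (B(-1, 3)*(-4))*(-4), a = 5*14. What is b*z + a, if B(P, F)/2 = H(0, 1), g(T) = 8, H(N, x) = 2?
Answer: 70 + 32*I*√141 ≈ 70.0 + 379.98*I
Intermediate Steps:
a = 70
B(P, F) = 4 (B(P, F) = 2*2 = 4)
b = 32 (b = ((4*(-4))*(-4))/2 = (-16*(-4))/2 = (½)*64 = 32)
z = I*√141 (z = √(8 - 149) = √(-141) = I*√141 ≈ 11.874*I)
b*z + a = 32*(I*√141) + 70 = 32*I*√141 + 70 = 70 + 32*I*√141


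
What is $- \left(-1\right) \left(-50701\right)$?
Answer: $-50701$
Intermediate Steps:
$- \left(-1\right) \left(-50701\right) = \left(-1\right) 50701 = -50701$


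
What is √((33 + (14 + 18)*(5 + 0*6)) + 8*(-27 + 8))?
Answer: √41 ≈ 6.4031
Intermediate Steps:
√((33 + (14 + 18)*(5 + 0*6)) + 8*(-27 + 8)) = √((33 + 32*(5 + 0)) + 8*(-19)) = √((33 + 32*5) - 152) = √((33 + 160) - 152) = √(193 - 152) = √41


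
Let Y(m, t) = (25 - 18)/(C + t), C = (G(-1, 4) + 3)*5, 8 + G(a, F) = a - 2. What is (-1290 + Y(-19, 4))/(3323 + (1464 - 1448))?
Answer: -46447/120204 ≈ -0.38640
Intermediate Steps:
G(a, F) = -10 + a (G(a, F) = -8 + (a - 2) = -8 + (-2 + a) = -10 + a)
C = -40 (C = ((-10 - 1) + 3)*5 = (-11 + 3)*5 = -8*5 = -40)
Y(m, t) = 7/(-40 + t) (Y(m, t) = (25 - 18)/(-40 + t) = 7/(-40 + t))
(-1290 + Y(-19, 4))/(3323 + (1464 - 1448)) = (-1290 + 7/(-40 + 4))/(3323 + (1464 - 1448)) = (-1290 + 7/(-36))/(3323 + 16) = (-1290 + 7*(-1/36))/3339 = (-1290 - 7/36)*(1/3339) = -46447/36*1/3339 = -46447/120204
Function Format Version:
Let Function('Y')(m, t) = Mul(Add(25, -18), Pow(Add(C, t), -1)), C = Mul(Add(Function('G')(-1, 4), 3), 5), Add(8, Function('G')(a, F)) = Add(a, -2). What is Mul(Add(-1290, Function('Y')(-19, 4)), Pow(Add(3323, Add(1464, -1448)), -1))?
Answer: Rational(-46447, 120204) ≈ -0.38640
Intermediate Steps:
Function('G')(a, F) = Add(-10, a) (Function('G')(a, F) = Add(-8, Add(a, -2)) = Add(-8, Add(-2, a)) = Add(-10, a))
C = -40 (C = Mul(Add(Add(-10, -1), 3), 5) = Mul(Add(-11, 3), 5) = Mul(-8, 5) = -40)
Function('Y')(m, t) = Mul(7, Pow(Add(-40, t), -1)) (Function('Y')(m, t) = Mul(Add(25, -18), Pow(Add(-40, t), -1)) = Mul(7, Pow(Add(-40, t), -1)))
Mul(Add(-1290, Function('Y')(-19, 4)), Pow(Add(3323, Add(1464, -1448)), -1)) = Mul(Add(-1290, Mul(7, Pow(Add(-40, 4), -1))), Pow(Add(3323, Add(1464, -1448)), -1)) = Mul(Add(-1290, Mul(7, Pow(-36, -1))), Pow(Add(3323, 16), -1)) = Mul(Add(-1290, Mul(7, Rational(-1, 36))), Pow(3339, -1)) = Mul(Add(-1290, Rational(-7, 36)), Rational(1, 3339)) = Mul(Rational(-46447, 36), Rational(1, 3339)) = Rational(-46447, 120204)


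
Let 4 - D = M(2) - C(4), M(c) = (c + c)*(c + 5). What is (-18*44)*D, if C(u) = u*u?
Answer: 6336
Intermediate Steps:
C(u) = u**2
M(c) = 2*c*(5 + c) (M(c) = (2*c)*(5 + c) = 2*c*(5 + c))
D = -8 (D = 4 - (2*2*(5 + 2) - 1*4**2) = 4 - (2*2*7 - 1*16) = 4 - (28 - 16) = 4 - 1*12 = 4 - 12 = -8)
(-18*44)*D = -18*44*(-8) = -792*(-8) = 6336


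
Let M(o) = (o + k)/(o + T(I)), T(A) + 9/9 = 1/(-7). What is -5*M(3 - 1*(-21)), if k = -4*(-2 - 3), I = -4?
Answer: -77/8 ≈ -9.6250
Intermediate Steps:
T(A) = -8/7 (T(A) = -1 + 1/(-7) = -1 - ⅐ = -8/7)
k = 20 (k = -4*(-5) = 20)
M(o) = (20 + o)/(-8/7 + o) (M(o) = (o + 20)/(o - 8/7) = (20 + o)/(-8/7 + o))
-5*M(3 - 1*(-21)) = -5*7*(20 + (3 - 1*(-21)))/(-8 + 7*(3 - 1*(-21))) = -5*7*(20 + (3 + 21))/(-8 + 7*(3 + 21)) = -5*7*(20 + 24)/(-8 + 7*24) = -5*7*44/(-8 + 168) = -5*7*44/160 = -5*7*(1/160)*44 = -5*77/40 = -1*77/8 = -77/8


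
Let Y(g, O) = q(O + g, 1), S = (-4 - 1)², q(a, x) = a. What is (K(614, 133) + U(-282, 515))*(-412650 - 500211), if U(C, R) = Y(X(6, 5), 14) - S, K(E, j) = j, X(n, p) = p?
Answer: -115933347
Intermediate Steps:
S = 25 (S = (-5)² = 25)
Y(g, O) = O + g
U(C, R) = -6 (U(C, R) = (14 + 5) - 1*25 = 19 - 25 = -6)
(K(614, 133) + U(-282, 515))*(-412650 - 500211) = (133 - 6)*(-412650 - 500211) = 127*(-912861) = -115933347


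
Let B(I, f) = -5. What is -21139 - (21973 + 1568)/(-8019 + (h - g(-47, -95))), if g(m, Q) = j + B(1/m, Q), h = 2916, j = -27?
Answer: -107172328/5071 ≈ -21134.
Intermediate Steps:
g(m, Q) = -32 (g(m, Q) = -27 - 5 = -32)
-21139 - (21973 + 1568)/(-8019 + (h - g(-47, -95))) = -21139 - (21973 + 1568)/(-8019 + (2916 - 1*(-32))) = -21139 - 23541/(-8019 + (2916 + 32)) = -21139 - 23541/(-8019 + 2948) = -21139 - 23541/(-5071) = -21139 - 23541*(-1)/5071 = -21139 - 1*(-23541/5071) = -21139 + 23541/5071 = -107172328/5071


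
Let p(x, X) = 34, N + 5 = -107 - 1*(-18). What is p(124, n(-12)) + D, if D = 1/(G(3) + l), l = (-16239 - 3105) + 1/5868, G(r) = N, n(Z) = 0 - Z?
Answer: 3878108354/114062183 ≈ 34.000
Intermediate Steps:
n(Z) = -Z
N = -94 (N = -5 + (-107 - 1*(-18)) = -5 + (-107 + 18) = -5 - 89 = -94)
G(r) = -94
l = -113510591/5868 (l = -19344 + 1/5868 = -113510591/5868 ≈ -19344.)
D = -5868/114062183 (D = 1/(-94 - 113510591/5868) = 1/(-114062183/5868) = -5868/114062183 ≈ -5.1446e-5)
p(124, n(-12)) + D = 34 - 5868/114062183 = 3878108354/114062183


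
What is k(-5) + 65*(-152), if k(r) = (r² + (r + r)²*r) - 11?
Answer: -10366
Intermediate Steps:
k(r) = -11 + r² + 4*r³ (k(r) = (r² + (2*r)²*r) - 11 = (r² + (4*r²)*r) - 11 = (r² + 4*r³) - 11 = -11 + r² + 4*r³)
k(-5) + 65*(-152) = (-11 + (-5)² + 4*(-5)³) + 65*(-152) = (-11 + 25 + 4*(-125)) - 9880 = (-11 + 25 - 500) - 9880 = -486 - 9880 = -10366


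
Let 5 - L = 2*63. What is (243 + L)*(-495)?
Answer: -60390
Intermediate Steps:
L = -121 (L = 5 - 2*63 = 5 - 1*126 = 5 - 126 = -121)
(243 + L)*(-495) = (243 - 121)*(-495) = 122*(-495) = -60390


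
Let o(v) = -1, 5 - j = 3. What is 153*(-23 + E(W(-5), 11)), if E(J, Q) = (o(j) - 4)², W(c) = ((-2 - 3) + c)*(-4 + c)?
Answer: 306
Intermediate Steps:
j = 2 (j = 5 - 1*3 = 5 - 3 = 2)
W(c) = (-5 + c)*(-4 + c)
E(J, Q) = 25 (E(J, Q) = (-1 - 4)² = (-5)² = 25)
153*(-23 + E(W(-5), 11)) = 153*(-23 + 25) = 153*2 = 306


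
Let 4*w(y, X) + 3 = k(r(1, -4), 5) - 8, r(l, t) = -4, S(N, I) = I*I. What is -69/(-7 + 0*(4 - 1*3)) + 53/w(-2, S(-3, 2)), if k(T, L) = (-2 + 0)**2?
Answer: -143/7 ≈ -20.429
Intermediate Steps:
S(N, I) = I**2
k(T, L) = 4 (k(T, L) = (-2)**2 = 4)
w(y, X) = -7/4 (w(y, X) = -3/4 + (4 - 8)/4 = -3/4 + (1/4)*(-4) = -3/4 - 1 = -7/4)
-69/(-7 + 0*(4 - 1*3)) + 53/w(-2, S(-3, 2)) = -69/(-7 + 0*(4 - 1*3)) + 53/(-7/4) = -69/(-7 + 0*(4 - 3)) + 53*(-4/7) = -69/(-7 + 0*1) - 212/7 = -69/(-7 + 0) - 212/7 = -69/(-7) - 212/7 = -69*(-1/7) - 212/7 = 69/7 - 212/7 = -143/7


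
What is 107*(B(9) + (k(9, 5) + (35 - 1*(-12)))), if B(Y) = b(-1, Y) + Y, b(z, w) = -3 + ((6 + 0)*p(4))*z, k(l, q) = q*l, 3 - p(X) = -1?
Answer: 7918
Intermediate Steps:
p(X) = 4 (p(X) = 3 - 1*(-1) = 3 + 1 = 4)
k(l, q) = l*q
b(z, w) = -3 + 24*z (b(z, w) = -3 + ((6 + 0)*4)*z = -3 + (6*4)*z = -3 + 24*z)
B(Y) = -27 + Y (B(Y) = (-3 + 24*(-1)) + Y = (-3 - 24) + Y = -27 + Y)
107*(B(9) + (k(9, 5) + (35 - 1*(-12)))) = 107*((-27 + 9) + (9*5 + (35 - 1*(-12)))) = 107*(-18 + (45 + (35 + 12))) = 107*(-18 + (45 + 47)) = 107*(-18 + 92) = 107*74 = 7918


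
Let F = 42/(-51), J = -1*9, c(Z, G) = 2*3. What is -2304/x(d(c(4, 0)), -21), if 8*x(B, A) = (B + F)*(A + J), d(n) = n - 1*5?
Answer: 17408/5 ≈ 3481.6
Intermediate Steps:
c(Z, G) = 6
d(n) = -5 + n (d(n) = n - 5 = -5 + n)
J = -9
F = -14/17 (F = 42*(-1/51) = -14/17 ≈ -0.82353)
x(B, A) = (-9 + A)*(-14/17 + B)/8 (x(B, A) = ((B - 14/17)*(A - 9))/8 = ((-14/17 + B)*(-9 + A))/8 = ((-9 + A)*(-14/17 + B))/8 = (-9 + A)*(-14/17 + B)/8)
-2304/x(d(c(4, 0)), -21) = -2304/(63/68 - 9*(-5 + 6)/8 - 7/68*(-21) + (⅛)*(-21)*(-5 + 6)) = -2304/(63/68 - 9/8*1 + 147/68 + (⅛)*(-21)*1) = -2304/(63/68 - 9/8 + 147/68 - 21/8) = -2304/(-45/68) = -2304*(-68/45) = 17408/5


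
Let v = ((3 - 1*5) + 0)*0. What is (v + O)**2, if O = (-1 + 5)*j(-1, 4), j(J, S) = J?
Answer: 16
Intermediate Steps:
v = 0 (v = ((3 - 5) + 0)*0 = (-2 + 0)*0 = -2*0 = 0)
O = -4 (O = (-1 + 5)*(-1) = 4*(-1) = -4)
(v + O)**2 = (0 - 4)**2 = (-4)**2 = 16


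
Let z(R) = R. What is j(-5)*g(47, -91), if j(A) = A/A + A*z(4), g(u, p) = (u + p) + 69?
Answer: -475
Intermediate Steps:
g(u, p) = 69 + p + u (g(u, p) = (p + u) + 69 = 69 + p + u)
j(A) = 1 + 4*A (j(A) = A/A + A*4 = 1 + 4*A)
j(-5)*g(47, -91) = (1 + 4*(-5))*(69 - 91 + 47) = (1 - 20)*25 = -19*25 = -475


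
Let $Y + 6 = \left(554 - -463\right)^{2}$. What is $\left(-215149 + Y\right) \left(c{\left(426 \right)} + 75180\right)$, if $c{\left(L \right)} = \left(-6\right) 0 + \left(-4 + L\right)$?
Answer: $61928168668$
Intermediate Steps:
$Y = 1034283$ ($Y = -6 + \left(554 - -463\right)^{2} = -6 + \left(554 + 463\right)^{2} = -6 + 1017^{2} = -6 + 1034289 = 1034283$)
$c{\left(L \right)} = -4 + L$ ($c{\left(L \right)} = 0 + \left(-4 + L\right) = -4 + L$)
$\left(-215149 + Y\right) \left(c{\left(426 \right)} + 75180\right) = \left(-215149 + 1034283\right) \left(\left(-4 + 426\right) + 75180\right) = 819134 \left(422 + 75180\right) = 819134 \cdot 75602 = 61928168668$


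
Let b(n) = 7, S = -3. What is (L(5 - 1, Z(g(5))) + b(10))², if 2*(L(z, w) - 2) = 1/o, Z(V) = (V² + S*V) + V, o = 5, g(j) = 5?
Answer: 8281/100 ≈ 82.810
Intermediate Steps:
Z(V) = V² - 2*V (Z(V) = (V² - 3*V) + V = V² - 2*V)
L(z, w) = 21/10 (L(z, w) = 2 + (½)/5 = 2 + (½)*(⅕) = 2 + ⅒ = 21/10)
(L(5 - 1, Z(g(5))) + b(10))² = (21/10 + 7)² = (91/10)² = 8281/100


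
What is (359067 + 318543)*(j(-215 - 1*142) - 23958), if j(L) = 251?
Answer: -16064100270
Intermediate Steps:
(359067 + 318543)*(j(-215 - 1*142) - 23958) = (359067 + 318543)*(251 - 23958) = 677610*(-23707) = -16064100270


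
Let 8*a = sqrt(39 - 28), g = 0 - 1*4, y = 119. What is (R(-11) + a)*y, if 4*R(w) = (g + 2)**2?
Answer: 119 + 119*sqrt(11)/8 ≈ 168.33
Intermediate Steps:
g = -4 (g = 0 - 4 = -4)
a = sqrt(11)/8 (a = sqrt(39 - 28)/8 = sqrt(11)/8 ≈ 0.41458)
R(w) = 1 (R(w) = (-4 + 2)**2/4 = (1/4)*(-2)**2 = (1/4)*4 = 1)
(R(-11) + a)*y = (1 + sqrt(11)/8)*119 = 119 + 119*sqrt(11)/8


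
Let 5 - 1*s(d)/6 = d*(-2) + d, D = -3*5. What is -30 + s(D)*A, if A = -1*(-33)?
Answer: -2010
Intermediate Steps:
A = 33
D = -15
s(d) = 30 + 6*d (s(d) = 30 - 6*(d*(-2) + d) = 30 - 6*(-2*d + d) = 30 - (-6)*d = 30 + 6*d)
-30 + s(D)*A = -30 + (30 + 6*(-15))*33 = -30 + (30 - 90)*33 = -30 - 60*33 = -30 - 1980 = -2010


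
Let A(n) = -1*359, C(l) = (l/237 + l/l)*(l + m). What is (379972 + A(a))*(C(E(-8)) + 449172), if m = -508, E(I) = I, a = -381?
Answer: 13455458707600/79 ≈ 1.7032e+11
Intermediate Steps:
C(l) = (1 + l/237)*(-508 + l) (C(l) = (l/237 + l/l)*(l - 508) = (l*(1/237) + 1)*(-508 + l) = (l/237 + 1)*(-508 + l) = (1 + l/237)*(-508 + l))
A(n) = -359
(379972 + A(a))*(C(E(-8)) + 449172) = (379972 - 359)*((-508 - 271/237*(-8) + (1/237)*(-8)**2) + 449172) = 379613*((-508 + 2168/237 + (1/237)*64) + 449172) = 379613*((-508 + 2168/237 + 64/237) + 449172) = 379613*(-39388/79 + 449172) = 379613*(35445200/79) = 13455458707600/79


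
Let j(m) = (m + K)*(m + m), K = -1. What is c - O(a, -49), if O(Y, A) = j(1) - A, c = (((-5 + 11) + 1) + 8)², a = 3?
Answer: 176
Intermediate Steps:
j(m) = 2*m*(-1 + m) (j(m) = (m - 1)*(m + m) = (-1 + m)*(2*m) = 2*m*(-1 + m))
c = 225 (c = ((6 + 1) + 8)² = (7 + 8)² = 15² = 225)
O(Y, A) = -A (O(Y, A) = 2*1*(-1 + 1) - A = 2*1*0 - A = 0 - A = -A)
c - O(a, -49) = 225 - (-1)*(-49) = 225 - 1*49 = 225 - 49 = 176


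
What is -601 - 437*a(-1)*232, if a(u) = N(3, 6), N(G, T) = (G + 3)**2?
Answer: -3650425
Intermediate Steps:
N(G, T) = (3 + G)**2
a(u) = 36 (a(u) = (3 + 3)**2 = 6**2 = 36)
-601 - 437*a(-1)*232 = -601 - 437*36*232 = -601 - 15732*232 = -601 - 3649824 = -3650425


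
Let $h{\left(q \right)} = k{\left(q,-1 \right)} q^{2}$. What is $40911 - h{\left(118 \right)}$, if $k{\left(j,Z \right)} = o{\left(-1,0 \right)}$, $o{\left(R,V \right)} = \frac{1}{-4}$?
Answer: $44392$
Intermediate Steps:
$o{\left(R,V \right)} = - \frac{1}{4}$
$k{\left(j,Z \right)} = - \frac{1}{4}$
$h{\left(q \right)} = - \frac{q^{2}}{4}$
$40911 - h{\left(118 \right)} = 40911 - - \frac{118^{2}}{4} = 40911 - \left(- \frac{1}{4}\right) 13924 = 40911 - -3481 = 40911 + 3481 = 44392$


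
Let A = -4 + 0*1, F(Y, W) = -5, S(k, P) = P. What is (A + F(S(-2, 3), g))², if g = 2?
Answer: 81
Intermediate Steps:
A = -4 (A = -4 + 0 = -4)
(A + F(S(-2, 3), g))² = (-4 - 5)² = (-9)² = 81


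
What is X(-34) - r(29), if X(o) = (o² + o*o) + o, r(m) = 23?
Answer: 2255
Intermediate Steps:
X(o) = o + 2*o² (X(o) = (o² + o²) + o = 2*o² + o = o + 2*o²)
X(-34) - r(29) = -34*(1 + 2*(-34)) - 1*23 = -34*(1 - 68) - 23 = -34*(-67) - 23 = 2278 - 23 = 2255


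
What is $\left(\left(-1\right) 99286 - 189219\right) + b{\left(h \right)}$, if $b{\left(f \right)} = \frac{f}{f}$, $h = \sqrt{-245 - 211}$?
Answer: $-288504$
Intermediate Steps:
$h = 2 i \sqrt{114}$ ($h = \sqrt{-456} = 2 i \sqrt{114} \approx 21.354 i$)
$b{\left(f \right)} = 1$
$\left(\left(-1\right) 99286 - 189219\right) + b{\left(h \right)} = \left(\left(-1\right) 99286 - 189219\right) + 1 = \left(-99286 - 189219\right) + 1 = -288505 + 1 = -288504$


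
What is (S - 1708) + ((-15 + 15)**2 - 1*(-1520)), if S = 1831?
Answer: 1643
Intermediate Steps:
(S - 1708) + ((-15 + 15)**2 - 1*(-1520)) = (1831 - 1708) + ((-15 + 15)**2 - 1*(-1520)) = 123 + (0**2 + 1520) = 123 + (0 + 1520) = 123 + 1520 = 1643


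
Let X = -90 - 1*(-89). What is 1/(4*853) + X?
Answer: -3411/3412 ≈ -0.99971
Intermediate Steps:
X = -1 (X = -90 + 89 = -1)
1/(4*853) + X = 1/(4*853) - 1 = 1/3412 - 1 = -3411/3412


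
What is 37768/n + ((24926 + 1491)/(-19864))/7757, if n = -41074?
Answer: -2910284572361/3164444630776 ≈ -0.91968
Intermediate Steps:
37768/n + ((24926 + 1491)/(-19864))/7757 = 37768/(-41074) + ((24926 + 1491)/(-19864))/7757 = 37768*(-1/41074) + (26417*(-1/19864))*(1/7757) = -18884/20537 - 26417/19864*1/7757 = -18884/20537 - 26417/154085048 = -2910284572361/3164444630776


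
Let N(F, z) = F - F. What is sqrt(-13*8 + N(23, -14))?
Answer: 2*I*sqrt(26) ≈ 10.198*I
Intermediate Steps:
N(F, z) = 0
sqrt(-13*8 + N(23, -14)) = sqrt(-13*8 + 0) = sqrt(-104 + 0) = sqrt(-104) = 2*I*sqrt(26)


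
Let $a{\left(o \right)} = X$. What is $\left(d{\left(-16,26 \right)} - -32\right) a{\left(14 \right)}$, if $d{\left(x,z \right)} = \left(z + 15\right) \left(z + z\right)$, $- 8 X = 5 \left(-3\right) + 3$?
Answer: $3246$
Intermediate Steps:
$X = \frac{3}{2}$ ($X = - \frac{5 \left(-3\right) + 3}{8} = - \frac{-15 + 3}{8} = \left(- \frac{1}{8}\right) \left(-12\right) = \frac{3}{2} \approx 1.5$)
$d{\left(x,z \right)} = 2 z \left(15 + z\right)$ ($d{\left(x,z \right)} = \left(15 + z\right) 2 z = 2 z \left(15 + z\right)$)
$a{\left(o \right)} = \frac{3}{2}$
$\left(d{\left(-16,26 \right)} - -32\right) a{\left(14 \right)} = \left(2 \cdot 26 \left(15 + 26\right) - -32\right) \frac{3}{2} = \left(2 \cdot 26 \cdot 41 + \left(-16 + 48\right)\right) \frac{3}{2} = \left(2132 + 32\right) \frac{3}{2} = 2164 \cdot \frac{3}{2} = 3246$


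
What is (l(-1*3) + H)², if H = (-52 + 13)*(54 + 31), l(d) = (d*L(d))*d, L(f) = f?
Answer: 11168964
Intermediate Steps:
l(d) = d³ (l(d) = (d*d)*d = d²*d = d³)
H = -3315 (H = -39*85 = -3315)
(l(-1*3) + H)² = ((-1*3)³ - 3315)² = ((-3)³ - 3315)² = (-27 - 3315)² = (-3342)² = 11168964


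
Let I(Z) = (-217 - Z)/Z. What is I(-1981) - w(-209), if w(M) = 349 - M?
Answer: -158166/283 ≈ -558.89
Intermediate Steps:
I(Z) = (-217 - Z)/Z
I(-1981) - w(-209) = (-217 - 1*(-1981))/(-1981) - (349 - 1*(-209)) = -(-217 + 1981)/1981 - (349 + 209) = -1/1981*1764 - 1*558 = -252/283 - 558 = -158166/283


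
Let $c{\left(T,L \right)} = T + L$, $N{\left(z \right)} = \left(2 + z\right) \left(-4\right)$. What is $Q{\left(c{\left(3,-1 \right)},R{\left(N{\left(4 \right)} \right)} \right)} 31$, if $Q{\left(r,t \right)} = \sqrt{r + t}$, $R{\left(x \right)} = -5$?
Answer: $31 i \sqrt{3} \approx 53.694 i$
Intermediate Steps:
$N{\left(z \right)} = -8 - 4 z$
$c{\left(T,L \right)} = L + T$
$Q{\left(c{\left(3,-1 \right)},R{\left(N{\left(4 \right)} \right)} \right)} 31 = \sqrt{\left(-1 + 3\right) - 5} \cdot 31 = \sqrt{2 - 5} \cdot 31 = \sqrt{-3} \cdot 31 = i \sqrt{3} \cdot 31 = 31 i \sqrt{3}$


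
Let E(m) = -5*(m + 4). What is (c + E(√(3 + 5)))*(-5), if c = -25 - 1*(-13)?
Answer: 160 + 50*√2 ≈ 230.71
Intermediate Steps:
E(m) = -20 - 5*m (E(m) = -5*(4 + m) = -20 - 5*m)
c = -12 (c = -25 + 13 = -12)
(c + E(√(3 + 5)))*(-5) = (-12 + (-20 - 5*√(3 + 5)))*(-5) = (-12 + (-20 - 10*√2))*(-5) = (-32 - 10*√2)*(-5) = 160 + 50*√2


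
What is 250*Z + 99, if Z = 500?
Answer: 125099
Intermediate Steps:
250*Z + 99 = 250*500 + 99 = 125000 + 99 = 125099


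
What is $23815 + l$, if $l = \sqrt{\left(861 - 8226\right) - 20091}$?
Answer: $23815 + 8 i \sqrt{429} \approx 23815.0 + 165.7 i$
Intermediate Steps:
$l = 8 i \sqrt{429}$ ($l = \sqrt{-7365 - 20091} = \sqrt{-27456} = 8 i \sqrt{429} \approx 165.7 i$)
$23815 + l = 23815 + 8 i \sqrt{429}$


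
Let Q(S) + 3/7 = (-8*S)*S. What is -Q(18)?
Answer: 18147/7 ≈ 2592.4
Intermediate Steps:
Q(S) = -3/7 - 8*S² (Q(S) = -3/7 + (-8*S)*S = -3/7 - 8*S²)
-Q(18) = -(-3/7 - 8*18²) = -(-3/7 - 8*324) = -(-3/7 - 2592) = -1*(-18147/7) = 18147/7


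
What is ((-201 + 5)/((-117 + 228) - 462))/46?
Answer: 98/8073 ≈ 0.012139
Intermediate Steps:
((-201 + 5)/((-117 + 228) - 462))/46 = -196/(111 - 462)*(1/46) = -196/(-351)*(1/46) = -196*(-1/351)*(1/46) = (196/351)*(1/46) = 98/8073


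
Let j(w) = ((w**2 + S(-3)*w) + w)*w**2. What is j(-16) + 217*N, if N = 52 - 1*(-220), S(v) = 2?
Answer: 112272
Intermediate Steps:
N = 272 (N = 52 + 220 = 272)
j(w) = w**2*(w**2 + 3*w) (j(w) = ((w**2 + 2*w) + w)*w**2 = (w**2 + 3*w)*w**2 = w**2*(w**2 + 3*w))
j(-16) + 217*N = (-16)**3*(3 - 16) + 217*272 = -4096*(-13) + 59024 = 53248 + 59024 = 112272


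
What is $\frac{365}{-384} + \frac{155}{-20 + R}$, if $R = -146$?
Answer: $- \frac{60055}{31872} \approx -1.8843$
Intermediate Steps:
$\frac{365}{-384} + \frac{155}{-20 + R} = \frac{365}{-384} + \frac{155}{-20 - 146} = 365 \left(- \frac{1}{384}\right) + \frac{155}{-166} = - \frac{365}{384} + 155 \left(- \frac{1}{166}\right) = - \frac{365}{384} - \frac{155}{166} = - \frac{60055}{31872}$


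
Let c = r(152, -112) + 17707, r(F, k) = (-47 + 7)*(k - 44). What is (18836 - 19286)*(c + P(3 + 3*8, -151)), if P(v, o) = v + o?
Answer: -10720350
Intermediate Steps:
r(F, k) = 1760 - 40*k (r(F, k) = -40*(-44 + k) = 1760 - 40*k)
c = 23947 (c = (1760 - 40*(-112)) + 17707 = (1760 + 4480) + 17707 = 6240 + 17707 = 23947)
P(v, o) = o + v
(18836 - 19286)*(c + P(3 + 3*8, -151)) = (18836 - 19286)*(23947 + (-151 + (3 + 3*8))) = -450*(23947 + (-151 + (3 + 24))) = -450*(23947 + (-151 + 27)) = -450*(23947 - 124) = -450*23823 = -10720350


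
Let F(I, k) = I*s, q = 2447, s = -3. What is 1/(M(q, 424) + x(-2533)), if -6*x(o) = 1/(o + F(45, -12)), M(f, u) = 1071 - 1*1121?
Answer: -16008/800399 ≈ -0.020000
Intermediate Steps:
F(I, k) = -3*I (F(I, k) = I*(-3) = -3*I)
M(f, u) = -50 (M(f, u) = 1071 - 1121 = -50)
x(o) = -1/(6*(-135 + o)) (x(o) = -1/(6*(o - 3*45)) = -1/(6*(o - 135)) = -1/(6*(-135 + o)))
1/(M(q, 424) + x(-2533)) = 1/(-50 - 1/(-810 + 6*(-2533))) = 1/(-50 - 1/(-810 - 15198)) = 1/(-50 - 1/(-16008)) = 1/(-50 - 1*(-1/16008)) = 1/(-50 + 1/16008) = 1/(-800399/16008) = -16008/800399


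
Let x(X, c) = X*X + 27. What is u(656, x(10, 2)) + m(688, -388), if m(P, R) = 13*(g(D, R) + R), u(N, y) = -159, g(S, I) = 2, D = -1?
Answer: -5177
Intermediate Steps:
x(X, c) = 27 + X² (x(X, c) = X² + 27 = 27 + X²)
m(P, R) = 26 + 13*R (m(P, R) = 13*(2 + R) = 26 + 13*R)
u(656, x(10, 2)) + m(688, -388) = -159 + (26 + 13*(-388)) = -159 + (26 - 5044) = -159 - 5018 = -5177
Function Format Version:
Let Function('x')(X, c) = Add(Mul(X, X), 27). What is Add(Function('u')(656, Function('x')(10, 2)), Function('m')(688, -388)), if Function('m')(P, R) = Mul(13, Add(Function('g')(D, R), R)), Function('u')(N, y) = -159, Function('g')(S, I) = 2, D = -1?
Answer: -5177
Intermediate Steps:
Function('x')(X, c) = Add(27, Pow(X, 2)) (Function('x')(X, c) = Add(Pow(X, 2), 27) = Add(27, Pow(X, 2)))
Function('m')(P, R) = Add(26, Mul(13, R)) (Function('m')(P, R) = Mul(13, Add(2, R)) = Add(26, Mul(13, R)))
Add(Function('u')(656, Function('x')(10, 2)), Function('m')(688, -388)) = Add(-159, Add(26, Mul(13, -388))) = Add(-159, Add(26, -5044)) = Add(-159, -5018) = -5177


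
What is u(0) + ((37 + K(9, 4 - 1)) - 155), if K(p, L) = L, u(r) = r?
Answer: -115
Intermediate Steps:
u(0) + ((37 + K(9, 4 - 1)) - 155) = 0 + ((37 + (4 - 1)) - 155) = 0 + ((37 + 3) - 155) = 0 + (40 - 155) = 0 - 115 = -115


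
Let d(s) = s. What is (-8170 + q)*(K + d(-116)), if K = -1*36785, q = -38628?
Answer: 1726892998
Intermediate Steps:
K = -36785
(-8170 + q)*(K + d(-116)) = (-8170 - 38628)*(-36785 - 116) = -46798*(-36901) = 1726892998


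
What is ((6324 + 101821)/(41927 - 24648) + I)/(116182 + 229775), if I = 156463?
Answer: 901210774/1992597001 ≈ 0.45228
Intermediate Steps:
((6324 + 101821)/(41927 - 24648) + I)/(116182 + 229775) = ((6324 + 101821)/(41927 - 24648) + 156463)/(116182 + 229775) = (108145/17279 + 156463)/345957 = (108145*(1/17279) + 156463)*(1/345957) = (108145/17279 + 156463)*(1/345957) = (2703632322/17279)*(1/345957) = 901210774/1992597001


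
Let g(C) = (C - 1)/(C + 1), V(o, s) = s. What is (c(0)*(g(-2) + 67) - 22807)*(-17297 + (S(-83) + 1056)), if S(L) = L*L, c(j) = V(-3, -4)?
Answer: 215909624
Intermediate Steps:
c(j) = -4
S(L) = L**2
g(C) = (-1 + C)/(1 + C)
(c(0)*(g(-2) + 67) - 22807)*(-17297 + (S(-83) + 1056)) = (-4*((-1 - 2)/(1 - 2) + 67) - 22807)*(-17297 + ((-83)**2 + 1056)) = (-4*(-3/(-1) + 67) - 22807)*(-17297 + (6889 + 1056)) = (-4*(-1*(-3) + 67) - 22807)*(-17297 + 7945) = (-4*(3 + 67) - 22807)*(-9352) = (-4*70 - 22807)*(-9352) = (-280 - 22807)*(-9352) = -23087*(-9352) = 215909624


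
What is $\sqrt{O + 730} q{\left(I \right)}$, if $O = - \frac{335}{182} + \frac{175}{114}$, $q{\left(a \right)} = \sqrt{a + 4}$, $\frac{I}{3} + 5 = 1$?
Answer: $\frac{10 i \sqrt{1570592478}}{5187} \approx 76.404 i$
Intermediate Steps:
$I = -12$ ($I = -15 + 3 \cdot 1 = -15 + 3 = -12$)
$q{\left(a \right)} = \sqrt{4 + a}$
$O = - \frac{1585}{5187}$ ($O = \left(-335\right) \frac{1}{182} + 175 \cdot \frac{1}{114} = - \frac{335}{182} + \frac{175}{114} = - \frac{1585}{5187} \approx -0.30557$)
$\sqrt{O + 730} q{\left(I \right)} = \sqrt{- \frac{1585}{5187} + 730} \sqrt{4 - 12} = \sqrt{\frac{3784925}{5187}} \sqrt{-8} = \frac{5 \sqrt{785296239}}{5187} \cdot 2 i \sqrt{2} = \frac{10 i \sqrt{1570592478}}{5187}$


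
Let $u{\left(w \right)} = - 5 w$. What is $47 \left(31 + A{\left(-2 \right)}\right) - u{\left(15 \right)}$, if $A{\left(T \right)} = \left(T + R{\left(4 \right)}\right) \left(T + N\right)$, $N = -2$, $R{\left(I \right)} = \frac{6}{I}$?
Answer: $1626$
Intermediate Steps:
$A{\left(T \right)} = \left(-2 + T\right) \left(\frac{3}{2} + T\right)$ ($A{\left(T \right)} = \left(T + \frac{6}{4}\right) \left(T - 2\right) = \left(T + 6 \cdot \frac{1}{4}\right) \left(-2 + T\right) = \left(T + \frac{3}{2}\right) \left(-2 + T\right) = \left(\frac{3}{2} + T\right) \left(-2 + T\right) = \left(-2 + T\right) \left(\frac{3}{2} + T\right)$)
$47 \left(31 + A{\left(-2 \right)}\right) - u{\left(15 \right)} = 47 \left(31 - \left(2 - 4\right)\right) - \left(-5\right) 15 = 47 \left(31 + \left(-3 + 4 + 1\right)\right) - -75 = 47 \left(31 + 2\right) + 75 = 47 \cdot 33 + 75 = 1551 + 75 = 1626$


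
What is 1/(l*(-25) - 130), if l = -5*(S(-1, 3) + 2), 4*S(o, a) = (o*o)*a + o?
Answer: 2/365 ≈ 0.0054795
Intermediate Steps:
S(o, a) = o/4 + a*o²/4 (S(o, a) = ((o*o)*a + o)/4 = (o²*a + o)/4 = (a*o² + o)/4 = (o + a*o²)/4 = o/4 + a*o²/4)
l = -25/2 (l = -5*((¼)*(-1)*(1 + 3*(-1)) + 2) = -5*((¼)*(-1)*(1 - 3) + 2) = -5*((¼)*(-1)*(-2) + 2) = -5*(½ + 2) = -5*5/2 = -25/2 ≈ -12.500)
1/(l*(-25) - 130) = 1/(-25/2*(-25) - 130) = 1/(625/2 - 130) = 1/(365/2) = 2/365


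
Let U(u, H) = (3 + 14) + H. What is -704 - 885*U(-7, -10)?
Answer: -6899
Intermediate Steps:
U(u, H) = 17 + H
-704 - 885*U(-7, -10) = -704 - 885*(17 - 10) = -704 - 885*7 = -704 - 6195 = -6899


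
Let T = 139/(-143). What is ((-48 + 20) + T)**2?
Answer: 17164449/20449 ≈ 839.38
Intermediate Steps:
T = -139/143 (T = 139*(-1/143) = -139/143 ≈ -0.97203)
((-48 + 20) + T)**2 = ((-48 + 20) - 139/143)**2 = (-28 - 139/143)**2 = (-4143/143)**2 = 17164449/20449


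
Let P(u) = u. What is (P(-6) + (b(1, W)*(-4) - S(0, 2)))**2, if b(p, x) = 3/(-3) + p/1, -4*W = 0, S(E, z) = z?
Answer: 64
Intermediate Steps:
W = 0 (W = -1/4*0 = 0)
b(p, x) = -1 + p (b(p, x) = 3*(-1/3) + p*1 = -1 + p)
(P(-6) + (b(1, W)*(-4) - S(0, 2)))**2 = (-6 + ((-1 + 1)*(-4) - 1*2))**2 = (-6 + (0*(-4) - 2))**2 = (-6 + (0 - 2))**2 = (-6 - 2)**2 = (-8)**2 = 64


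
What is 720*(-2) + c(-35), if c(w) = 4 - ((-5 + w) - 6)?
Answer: -1390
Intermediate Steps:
c(w) = 15 - w (c(w) = 4 - (-11 + w) = 4 + (11 - w) = 15 - w)
720*(-2) + c(-35) = 720*(-2) + (15 - 1*(-35)) = -1440 + (15 + 35) = -1440 + 50 = -1390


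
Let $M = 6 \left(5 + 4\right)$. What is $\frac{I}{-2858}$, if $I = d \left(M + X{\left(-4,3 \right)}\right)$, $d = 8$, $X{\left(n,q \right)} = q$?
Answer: $- \frac{228}{1429} \approx -0.15955$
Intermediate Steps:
$M = 54$ ($M = 6 \cdot 9 = 54$)
$I = 456$ ($I = 8 \left(54 + 3\right) = 8 \cdot 57 = 456$)
$\frac{I}{-2858} = \frac{456}{-2858} = 456 \left(- \frac{1}{2858}\right) = - \frac{228}{1429}$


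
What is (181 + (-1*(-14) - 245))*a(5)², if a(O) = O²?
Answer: -31250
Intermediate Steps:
(181 + (-1*(-14) - 245))*a(5)² = (181 + (-1*(-14) - 245))*(5²)² = (181 + (14 - 245))*25² = (181 - 231)*625 = -50*625 = -31250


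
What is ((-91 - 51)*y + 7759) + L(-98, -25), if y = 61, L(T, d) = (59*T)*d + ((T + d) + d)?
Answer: 143499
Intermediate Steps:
L(T, d) = T + 2*d + 59*T*d (L(T, d) = 59*T*d + (T + 2*d) = T + 2*d + 59*T*d)
((-91 - 51)*y + 7759) + L(-98, -25) = ((-91 - 51)*61 + 7759) + (-98 + 2*(-25) + 59*(-98)*(-25)) = (-142*61 + 7759) + (-98 - 50 + 144550) = (-8662 + 7759) + 144402 = -903 + 144402 = 143499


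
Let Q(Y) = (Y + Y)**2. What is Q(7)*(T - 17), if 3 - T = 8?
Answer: -4312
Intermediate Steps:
T = -5 (T = 3 - 1*8 = 3 - 8 = -5)
Q(Y) = 4*Y**2 (Q(Y) = (2*Y)**2 = 4*Y**2)
Q(7)*(T - 17) = (4*7**2)*(-5 - 17) = (4*49)*(-22) = 196*(-22) = -4312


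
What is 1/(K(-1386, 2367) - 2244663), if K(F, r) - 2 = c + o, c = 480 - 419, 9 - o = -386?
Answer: -1/2244205 ≈ -4.4559e-7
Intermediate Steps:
o = 395 (o = 9 - 1*(-386) = 9 + 386 = 395)
c = 61
K(F, r) = 458 (K(F, r) = 2 + (61 + 395) = 2 + 456 = 458)
1/(K(-1386, 2367) - 2244663) = 1/(458 - 2244663) = 1/(-2244205) = -1/2244205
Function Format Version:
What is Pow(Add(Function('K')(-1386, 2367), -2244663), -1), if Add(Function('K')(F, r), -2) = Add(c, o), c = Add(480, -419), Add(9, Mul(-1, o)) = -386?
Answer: Rational(-1, 2244205) ≈ -4.4559e-7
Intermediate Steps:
o = 395 (o = Add(9, Mul(-1, -386)) = Add(9, 386) = 395)
c = 61
Function('K')(F, r) = 458 (Function('K')(F, r) = Add(2, Add(61, 395)) = Add(2, 456) = 458)
Pow(Add(Function('K')(-1386, 2367), -2244663), -1) = Pow(Add(458, -2244663), -1) = Pow(-2244205, -1) = Rational(-1, 2244205)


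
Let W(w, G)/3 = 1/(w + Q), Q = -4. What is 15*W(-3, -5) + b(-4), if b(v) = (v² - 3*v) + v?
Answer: 123/7 ≈ 17.571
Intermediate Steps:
b(v) = v² - 2*v
W(w, G) = 3/(-4 + w) (W(w, G) = 3/(w - 4) = 3/(-4 + w))
15*W(-3, -5) + b(-4) = 15*(3/(-4 - 3)) - 4*(-2 - 4) = 15*(3/(-7)) - 4*(-6) = 15*(3*(-⅐)) + 24 = 15*(-3/7) + 24 = -45/7 + 24 = 123/7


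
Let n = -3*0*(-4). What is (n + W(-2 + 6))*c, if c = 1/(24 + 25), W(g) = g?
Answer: 4/49 ≈ 0.081633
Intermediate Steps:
n = 0 (n = 0*(-4) = 0)
c = 1/49 ≈ 0.020408
(n + W(-2 + 6))*c = (0 + (-2 + 6))*(1/49) = (0 + 4)*(1/49) = 4*(1/49) = 4/49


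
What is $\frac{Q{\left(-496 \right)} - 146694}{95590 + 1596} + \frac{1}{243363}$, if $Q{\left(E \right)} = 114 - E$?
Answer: $- \frac{17775671653}{11825738259} \approx -1.5031$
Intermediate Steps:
$\frac{Q{\left(-496 \right)} - 146694}{95590 + 1596} + \frac{1}{243363} = \frac{\left(114 - -496\right) - 146694}{95590 + 1596} + \frac{1}{243363} = \frac{\left(114 + 496\right) - 146694}{97186} + \frac{1}{243363} = \left(610 - 146694\right) \frac{1}{97186} + \frac{1}{243363} = \left(-146084\right) \frac{1}{97186} + \frac{1}{243363} = - \frac{73042}{48593} + \frac{1}{243363} = - \frac{17775671653}{11825738259}$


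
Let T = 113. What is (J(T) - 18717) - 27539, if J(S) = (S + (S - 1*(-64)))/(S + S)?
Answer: -5226783/113 ≈ -46255.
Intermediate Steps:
J(S) = (64 + 2*S)/(2*S) (J(S) = (S + (S + 64))/((2*S)) = (S + (64 + S))*(1/(2*S)) = (64 + 2*S)*(1/(2*S)) = (64 + 2*S)/(2*S))
(J(T) - 18717) - 27539 = ((32 + 113)/113 - 18717) - 27539 = ((1/113)*145 - 18717) - 27539 = (145/113 - 18717) - 27539 = -2114876/113 - 27539 = -5226783/113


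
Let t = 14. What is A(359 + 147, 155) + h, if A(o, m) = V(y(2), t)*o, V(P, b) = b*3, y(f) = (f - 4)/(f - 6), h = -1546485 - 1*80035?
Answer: -1605268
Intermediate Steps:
h = -1626520 (h = -1546485 - 80035 = -1626520)
y(f) = (-4 + f)/(-6 + f)
V(P, b) = 3*b
A(o, m) = 42*o (A(o, m) = (3*14)*o = 42*o)
A(359 + 147, 155) + h = 42*(359 + 147) - 1626520 = 42*506 - 1626520 = 21252 - 1626520 = -1605268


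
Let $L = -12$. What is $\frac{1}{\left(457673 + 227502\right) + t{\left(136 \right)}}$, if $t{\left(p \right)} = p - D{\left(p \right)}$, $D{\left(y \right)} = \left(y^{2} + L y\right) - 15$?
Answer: $\frac{1}{668462} \approx 1.496 \cdot 10^{-6}$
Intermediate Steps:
$D{\left(y \right)} = -15 + y^{2} - 12 y$ ($D{\left(y \right)} = \left(y^{2} - 12 y\right) - 15 = -15 + y^{2} - 12 y$)
$t{\left(p \right)} = 15 - p^{2} + 13 p$ ($t{\left(p \right)} = p - \left(-15 + p^{2} - 12 p\right) = p + \left(15 - p^{2} + 12 p\right) = 15 - p^{2} + 13 p$)
$\frac{1}{\left(457673 + 227502\right) + t{\left(136 \right)}} = \frac{1}{\left(457673 + 227502\right) + \left(15 - 136^{2} + 13 \cdot 136\right)} = \frac{1}{685175 + \left(15 - 18496 + 1768\right)} = \frac{1}{685175 - 16713} = \frac{1}{668462}$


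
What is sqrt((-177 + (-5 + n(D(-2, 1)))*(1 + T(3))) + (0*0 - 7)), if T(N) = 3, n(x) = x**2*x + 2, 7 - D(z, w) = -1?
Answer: 2*sqrt(463) ≈ 43.035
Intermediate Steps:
D(z, w) = 8 (D(z, w) = 7 - 1*(-1) = 7 + 1 = 8)
n(x) = 2 + x**3 (n(x) = x**3 + 2 = 2 + x**3)
sqrt((-177 + (-5 + n(D(-2, 1)))*(1 + T(3))) + (0*0 - 7)) = sqrt((-177 + (-5 + (2 + 8**3))*(1 + 3)) + (0*0 - 7)) = sqrt((-177 + (-5 + (2 + 512))*4) + (0 - 7)) = sqrt((-177 + (-5 + 514)*4) - 7) = sqrt((-177 + 509*4) - 7) = sqrt((-177 + 2036) - 7) = sqrt(1859 - 7) = sqrt(1852) = 2*sqrt(463)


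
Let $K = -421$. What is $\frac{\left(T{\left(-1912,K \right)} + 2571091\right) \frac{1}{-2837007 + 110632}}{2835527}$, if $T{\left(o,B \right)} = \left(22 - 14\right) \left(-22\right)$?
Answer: $- \frac{514183}{1546141984925} \approx -3.3256 \cdot 10^{-7}$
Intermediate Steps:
$T{\left(o,B \right)} = -176$ ($T{\left(o,B \right)} = 8 \left(-22\right) = -176$)
$\frac{\left(T{\left(-1912,K \right)} + 2571091\right) \frac{1}{-2837007 + 110632}}{2835527} = \frac{\left(-176 + 2571091\right) \frac{1}{-2837007 + 110632}}{2835527} = \frac{2570915}{-2726375} \cdot \frac{1}{2835527} = 2570915 \left(- \frac{1}{2726375}\right) \frac{1}{2835527} = \left(- \frac{514183}{545275}\right) \frac{1}{2835527} = - \frac{514183}{1546141984925}$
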